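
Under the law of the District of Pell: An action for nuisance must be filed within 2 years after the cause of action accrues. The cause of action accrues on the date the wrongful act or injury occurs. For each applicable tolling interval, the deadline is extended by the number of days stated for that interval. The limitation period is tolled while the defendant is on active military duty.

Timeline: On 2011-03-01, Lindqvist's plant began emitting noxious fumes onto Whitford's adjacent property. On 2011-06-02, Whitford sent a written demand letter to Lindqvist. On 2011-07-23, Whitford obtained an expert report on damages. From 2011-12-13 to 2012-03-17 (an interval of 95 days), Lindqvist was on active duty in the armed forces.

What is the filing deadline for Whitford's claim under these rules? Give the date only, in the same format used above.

2013-06-04

The claim accrued on 2011-03-01, when the wrongful act occurred.
The untolled deadline — 2 years after 2011-03-01 — is 2013-03-01.
Because the defendant's active military service ran from 2011-12-13 to 2012-03-17, the deadline is extended by 95 days to 2013-06-04.
None of the other events listed affects the running of the period under the stated rules.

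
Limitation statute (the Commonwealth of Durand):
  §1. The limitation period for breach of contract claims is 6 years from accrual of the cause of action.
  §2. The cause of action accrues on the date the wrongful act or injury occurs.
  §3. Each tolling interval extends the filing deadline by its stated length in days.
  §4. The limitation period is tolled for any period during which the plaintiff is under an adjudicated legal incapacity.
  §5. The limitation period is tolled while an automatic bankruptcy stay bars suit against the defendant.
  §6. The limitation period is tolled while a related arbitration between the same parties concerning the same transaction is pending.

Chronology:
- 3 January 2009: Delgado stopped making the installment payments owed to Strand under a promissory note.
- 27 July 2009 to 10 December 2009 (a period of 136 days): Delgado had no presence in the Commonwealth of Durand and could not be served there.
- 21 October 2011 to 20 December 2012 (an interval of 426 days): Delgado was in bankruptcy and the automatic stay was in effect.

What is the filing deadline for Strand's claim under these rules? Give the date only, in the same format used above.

4 March 2016

The claim accrued on 3 January 2009, when the wrongful act occurred.
6 years from 3 January 2009 is 3 January 2015.
The automatic bankruptcy stay from 21 October 2011 to 20 December 2012 tolled the period for 426 days, extending the deadline to 4 March 2016.
Although the defendant's absence ran from 27 July 2009 to 10 December 2009, the stated rules do not make that a tolling event, so it is disregarded.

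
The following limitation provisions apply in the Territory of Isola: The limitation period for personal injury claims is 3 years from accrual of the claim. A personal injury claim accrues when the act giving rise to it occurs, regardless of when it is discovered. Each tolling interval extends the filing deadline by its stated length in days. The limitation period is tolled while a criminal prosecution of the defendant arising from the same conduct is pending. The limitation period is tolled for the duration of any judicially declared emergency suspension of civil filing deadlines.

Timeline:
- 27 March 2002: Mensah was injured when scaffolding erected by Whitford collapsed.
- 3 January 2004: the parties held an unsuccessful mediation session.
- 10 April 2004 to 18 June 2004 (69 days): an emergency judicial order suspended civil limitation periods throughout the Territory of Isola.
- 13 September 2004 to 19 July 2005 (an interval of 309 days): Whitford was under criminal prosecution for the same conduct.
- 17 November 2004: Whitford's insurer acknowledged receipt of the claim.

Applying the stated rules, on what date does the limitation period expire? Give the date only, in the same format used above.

9 April 2006

The claim accrued on 27 March 2002, the date of the act.
The untolled deadline — 3 years after 27 March 2002 — is 27 March 2005.
The emergency suspension of filing deadlines from 10 April 2004 to 18 June 2004 tolled the period for 69 days, extending the deadline to 4 June 2005.
Because the pending criminal prosecution ran from 13 September 2004 to 19 July 2005, the deadline is extended by 309 days to 9 April 2006.
The other events in the timeline have no effect on the limitation period under the stated rules.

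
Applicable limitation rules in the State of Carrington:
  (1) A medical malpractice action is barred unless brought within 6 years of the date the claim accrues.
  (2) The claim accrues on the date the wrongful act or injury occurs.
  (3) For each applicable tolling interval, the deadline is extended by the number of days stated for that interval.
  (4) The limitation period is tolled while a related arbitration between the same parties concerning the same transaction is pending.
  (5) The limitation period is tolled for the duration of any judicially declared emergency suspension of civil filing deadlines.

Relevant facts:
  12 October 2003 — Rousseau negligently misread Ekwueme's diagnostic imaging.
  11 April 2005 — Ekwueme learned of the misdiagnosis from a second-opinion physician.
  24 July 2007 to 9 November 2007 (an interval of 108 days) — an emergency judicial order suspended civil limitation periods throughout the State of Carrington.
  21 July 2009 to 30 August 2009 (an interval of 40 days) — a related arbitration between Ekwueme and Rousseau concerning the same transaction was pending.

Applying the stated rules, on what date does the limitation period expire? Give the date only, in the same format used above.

The claim accrued on 12 October 2003, when the wrongful act occurred; under the stated occurrence rule the 11 April 2005 discovery does not delay accrual.
6 years from 12 October 2003 is 12 October 2009.
The emergency suspension of filing deadlines from 24 July 2007 to 9 November 2007 tolled the period for 108 days, extending the deadline to 28 January 2010.
The period was tolled for 40 days by the pending related arbitration (21 July 2009 to 30 August 2009), pushing the deadline to 9 March 2010.

9 March 2010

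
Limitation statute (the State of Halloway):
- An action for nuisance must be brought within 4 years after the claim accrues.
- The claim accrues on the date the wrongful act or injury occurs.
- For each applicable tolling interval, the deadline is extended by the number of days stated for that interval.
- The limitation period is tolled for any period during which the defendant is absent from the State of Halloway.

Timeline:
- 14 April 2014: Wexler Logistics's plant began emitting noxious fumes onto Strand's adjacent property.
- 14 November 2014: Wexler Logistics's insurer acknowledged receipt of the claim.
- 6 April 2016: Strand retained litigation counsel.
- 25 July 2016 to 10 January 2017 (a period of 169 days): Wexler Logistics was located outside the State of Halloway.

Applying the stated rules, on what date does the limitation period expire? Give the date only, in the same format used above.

30 September 2018

The claim accrued on 14 April 2014, when the wrongful act occurred.
4 years from 14 April 2014 is 14 April 2018.
The defendant's absence from the jurisdiction from 25 July 2016 to 10 January 2017 tolled the period for 169 days, extending the deadline to 30 September 2018.
The other events in the timeline have no effect on the limitation period under the stated rules.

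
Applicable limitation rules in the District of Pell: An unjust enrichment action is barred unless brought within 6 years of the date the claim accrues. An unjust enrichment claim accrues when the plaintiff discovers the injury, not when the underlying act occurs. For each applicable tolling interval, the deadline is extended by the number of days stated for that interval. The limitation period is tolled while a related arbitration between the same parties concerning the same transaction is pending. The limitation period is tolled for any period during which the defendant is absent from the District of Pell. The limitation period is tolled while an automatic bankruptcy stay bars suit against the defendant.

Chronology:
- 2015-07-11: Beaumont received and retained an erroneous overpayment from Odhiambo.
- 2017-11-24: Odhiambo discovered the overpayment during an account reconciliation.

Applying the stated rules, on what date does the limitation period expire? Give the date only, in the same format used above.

2023-11-24

Accrual is tied to discovery, so the period began on 2017-11-24 rather than on 2015-07-11 when the act occurred.
6 years from 2017-11-24 is 2023-11-24.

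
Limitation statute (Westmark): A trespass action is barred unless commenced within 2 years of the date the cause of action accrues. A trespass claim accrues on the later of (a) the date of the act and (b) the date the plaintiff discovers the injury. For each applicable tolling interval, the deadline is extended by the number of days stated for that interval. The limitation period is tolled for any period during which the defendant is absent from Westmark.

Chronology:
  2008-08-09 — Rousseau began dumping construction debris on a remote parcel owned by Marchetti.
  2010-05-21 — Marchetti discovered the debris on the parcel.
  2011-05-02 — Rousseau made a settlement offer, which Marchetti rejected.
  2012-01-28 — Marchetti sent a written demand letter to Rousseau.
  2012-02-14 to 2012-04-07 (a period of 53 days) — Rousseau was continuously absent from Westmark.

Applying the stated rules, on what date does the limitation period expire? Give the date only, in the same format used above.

Because discovery on 2010-05-21 post-dates the 2008-08-09 act, accrual under the later-of rule falls on 2010-05-21.
Adding the 2 years base period to 2010-05-21 gives a deadline of 2012-05-21, before any tolling.
The period was tolled for 53 days by the defendant's absence from the jurisdiction (2012-02-14 to 2012-04-07), pushing the deadline to 2012-07-13.
The other events in the timeline have no effect on the limitation period under the stated rules.

2012-07-13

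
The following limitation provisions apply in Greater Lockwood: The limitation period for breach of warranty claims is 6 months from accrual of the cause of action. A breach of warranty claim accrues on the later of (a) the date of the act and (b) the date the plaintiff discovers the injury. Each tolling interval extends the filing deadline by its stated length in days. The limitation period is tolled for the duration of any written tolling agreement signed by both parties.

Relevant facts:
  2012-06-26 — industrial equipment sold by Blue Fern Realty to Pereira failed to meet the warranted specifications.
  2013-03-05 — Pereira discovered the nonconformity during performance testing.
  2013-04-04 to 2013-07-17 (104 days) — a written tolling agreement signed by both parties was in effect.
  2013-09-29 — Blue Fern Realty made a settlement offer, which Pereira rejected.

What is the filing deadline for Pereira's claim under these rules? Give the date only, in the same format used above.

Taking the later of the act (2012-06-26) and discovery (2013-03-05), the claim accrued on 2013-03-05.
6 months from 2013-03-05 is 2013-09-05.
The period was tolled for 104 days by the written tolling agreement (2013-04-04 to 2013-07-17), pushing the deadline to 2013-12-18.
None of the other events listed affects the running of the period under the stated rules.

2013-12-18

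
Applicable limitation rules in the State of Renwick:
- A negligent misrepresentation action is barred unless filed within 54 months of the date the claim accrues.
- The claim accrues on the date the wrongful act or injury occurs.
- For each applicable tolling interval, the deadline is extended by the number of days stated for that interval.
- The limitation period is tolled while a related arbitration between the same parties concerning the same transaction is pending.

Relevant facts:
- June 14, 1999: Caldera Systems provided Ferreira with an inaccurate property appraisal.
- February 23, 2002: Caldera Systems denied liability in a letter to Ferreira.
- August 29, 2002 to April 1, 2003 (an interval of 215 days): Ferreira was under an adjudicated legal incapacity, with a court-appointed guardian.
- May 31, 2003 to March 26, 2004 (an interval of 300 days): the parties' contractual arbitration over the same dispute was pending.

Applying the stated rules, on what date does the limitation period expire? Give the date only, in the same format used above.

The claim accrued on June 14, 1999, when the wrongful act occurred.
The untolled deadline — 54 months after June 14, 1999 — is December 14, 2003.
The period was tolled for 300 days by the pending related arbitration (May 31, 2003 to March 26, 2004), pushing the deadline to October 9, 2004.
Although the plaintiff's incapacity ran from August 29, 2002 to April 1, 2003, the stated rules do not make that a tolling event, so it is disregarded.
Nothing else in the chronology tolls or restarts the period.

October 9, 2004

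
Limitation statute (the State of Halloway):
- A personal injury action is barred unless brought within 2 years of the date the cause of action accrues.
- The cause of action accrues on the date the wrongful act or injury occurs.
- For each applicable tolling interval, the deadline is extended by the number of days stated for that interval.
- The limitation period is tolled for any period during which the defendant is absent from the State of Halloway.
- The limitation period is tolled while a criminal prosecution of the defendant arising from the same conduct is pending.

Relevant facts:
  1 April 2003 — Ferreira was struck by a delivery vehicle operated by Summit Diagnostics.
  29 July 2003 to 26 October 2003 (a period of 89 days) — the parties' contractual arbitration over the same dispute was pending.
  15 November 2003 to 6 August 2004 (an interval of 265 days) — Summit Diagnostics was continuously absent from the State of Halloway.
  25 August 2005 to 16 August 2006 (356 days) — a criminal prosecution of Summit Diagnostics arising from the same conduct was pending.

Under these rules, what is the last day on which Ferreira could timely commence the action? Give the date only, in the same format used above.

13 December 2006

The claim accrued on 1 April 2003, when the wrongful act occurred.
Adding the 2 years base period to 1 April 2003 gives a deadline of 1 April 2005, before any tolling.
The period was tolled for 265 days by the defendant's absence from the jurisdiction (15 November 2003 to 6 August 2004), pushing the deadline to 22 December 2005.
The pending criminal prosecution from 25 August 2005 to 16 August 2006 tolled the period for 356 days, extending the deadline to 13 December 2006.
The pending related arbitration from 29 July 2003 to 26 October 2003 does not toll the period, because no stated rule makes a pending arbitration a tolling event.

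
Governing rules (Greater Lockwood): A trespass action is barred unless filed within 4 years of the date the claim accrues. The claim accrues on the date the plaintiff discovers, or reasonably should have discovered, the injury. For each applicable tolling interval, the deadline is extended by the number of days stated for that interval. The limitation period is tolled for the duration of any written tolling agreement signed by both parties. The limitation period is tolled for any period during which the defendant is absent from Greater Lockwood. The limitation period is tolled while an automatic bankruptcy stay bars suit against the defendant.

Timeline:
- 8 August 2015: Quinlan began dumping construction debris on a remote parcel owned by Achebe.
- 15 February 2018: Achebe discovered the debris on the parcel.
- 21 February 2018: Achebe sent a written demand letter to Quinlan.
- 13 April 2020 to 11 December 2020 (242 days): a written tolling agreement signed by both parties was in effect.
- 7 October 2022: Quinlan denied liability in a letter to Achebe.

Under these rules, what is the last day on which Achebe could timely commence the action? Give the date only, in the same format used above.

The claim did not accrue until Achebe discovered the injury on 15 February 2018; the 8 August 2015 act date does not start the clock under the stated rule.
Adding the 4 years base period to 15 February 2018 gives a deadline of 15 February 2022, before any tolling.
The period was tolled for 242 days by the written tolling agreement (13 April 2020 to 11 December 2020), pushing the deadline to 15 October 2022.
Nothing else in the chronology tolls or restarts the period.

15 October 2022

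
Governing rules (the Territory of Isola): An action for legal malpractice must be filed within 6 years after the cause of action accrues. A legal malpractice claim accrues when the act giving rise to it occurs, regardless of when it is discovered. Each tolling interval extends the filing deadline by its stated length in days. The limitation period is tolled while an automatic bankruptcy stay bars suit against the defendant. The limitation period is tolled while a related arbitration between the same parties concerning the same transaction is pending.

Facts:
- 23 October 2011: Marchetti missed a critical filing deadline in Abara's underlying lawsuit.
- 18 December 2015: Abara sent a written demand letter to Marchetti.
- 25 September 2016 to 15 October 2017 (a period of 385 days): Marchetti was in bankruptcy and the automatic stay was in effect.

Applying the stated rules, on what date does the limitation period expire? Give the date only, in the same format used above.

12 November 2018

The limitation period began to run on 23 October 2011.
Adding the 6 years base period to 23 October 2011 gives a deadline of 23 October 2017, before any tolling.
Because the automatic bankruptcy stay ran from 25 September 2016 to 15 October 2017, the deadline is extended by 385 days to 12 November 2018.
Nothing else in the chronology tolls or restarts the period.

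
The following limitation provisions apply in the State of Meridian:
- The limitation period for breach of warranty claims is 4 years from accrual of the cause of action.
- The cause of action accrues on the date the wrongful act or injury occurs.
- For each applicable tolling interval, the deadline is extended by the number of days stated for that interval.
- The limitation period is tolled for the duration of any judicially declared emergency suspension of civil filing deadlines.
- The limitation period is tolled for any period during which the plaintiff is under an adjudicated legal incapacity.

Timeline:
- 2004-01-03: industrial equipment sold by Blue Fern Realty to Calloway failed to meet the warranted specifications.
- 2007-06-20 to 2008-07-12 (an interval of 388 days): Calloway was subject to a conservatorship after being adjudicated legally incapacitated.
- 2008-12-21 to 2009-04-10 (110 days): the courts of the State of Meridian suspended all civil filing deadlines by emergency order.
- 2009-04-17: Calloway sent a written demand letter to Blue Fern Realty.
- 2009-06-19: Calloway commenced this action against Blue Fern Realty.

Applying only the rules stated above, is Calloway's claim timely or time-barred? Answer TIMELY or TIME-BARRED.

The cause of action accrued on 2004-01-03, the date of the act.
The untolled deadline — 4 years after 2004-01-03 — is 2008-01-03.
Because the plaintiff's legal incapacity ran from 2007-06-20 to 2008-07-12, the deadline is extended by 388 days to 2009-01-25.
The emergency suspension of filing deadlines from 2008-12-21 to 2009-04-10 tolled the period for 110 days, extending the deadline to 2009-05-15.
None of the other events listed affects the running of the period under the stated rules.
Filing on 2009-06-19 missed the 2009-05-15 deadline — the action is time-barred.

TIME-BARRED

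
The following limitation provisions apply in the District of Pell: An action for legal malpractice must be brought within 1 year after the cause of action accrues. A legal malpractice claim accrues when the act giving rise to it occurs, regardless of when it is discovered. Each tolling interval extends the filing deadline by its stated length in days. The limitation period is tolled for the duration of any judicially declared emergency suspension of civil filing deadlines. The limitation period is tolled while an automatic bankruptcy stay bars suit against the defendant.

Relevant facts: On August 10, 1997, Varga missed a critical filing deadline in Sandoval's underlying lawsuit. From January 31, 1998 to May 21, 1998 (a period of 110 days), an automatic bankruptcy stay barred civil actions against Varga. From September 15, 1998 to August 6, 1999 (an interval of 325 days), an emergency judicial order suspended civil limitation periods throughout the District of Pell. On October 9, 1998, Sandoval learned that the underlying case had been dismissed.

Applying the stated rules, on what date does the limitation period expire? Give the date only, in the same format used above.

October 19, 1999

The claim accrued on August 10, 1997, when the wrongful act occurred; under the stated occurrence rule the October 9, 1998 discovery does not delay accrual.
The untolled deadline — 1 year after August 10, 1997 — is August 10, 1998.
Because the automatic bankruptcy stay ran from January 31, 1998 to May 21, 1998, the deadline is extended by 110 days to November 28, 1998.
Because the emergency suspension of filing deadlines ran from September 15, 1998 to August 6, 1999, the deadline is extended by 325 days to October 19, 1999.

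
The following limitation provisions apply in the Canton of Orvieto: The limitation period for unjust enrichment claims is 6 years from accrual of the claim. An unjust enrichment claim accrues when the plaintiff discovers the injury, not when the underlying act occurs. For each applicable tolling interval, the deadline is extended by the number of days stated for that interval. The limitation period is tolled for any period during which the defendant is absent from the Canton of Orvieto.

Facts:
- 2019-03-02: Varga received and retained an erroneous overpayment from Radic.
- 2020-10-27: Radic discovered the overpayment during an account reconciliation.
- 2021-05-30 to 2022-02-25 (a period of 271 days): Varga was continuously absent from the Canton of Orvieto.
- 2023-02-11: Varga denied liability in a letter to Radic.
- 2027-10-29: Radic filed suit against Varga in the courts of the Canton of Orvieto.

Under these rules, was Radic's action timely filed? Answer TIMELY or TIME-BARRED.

Under the discovery rule, the claim accrued on 2020-10-27, when Radic discovered the injury — not on the 2019-03-02 date of the underlying act.
The untolled deadline — 6 years after 2020-10-27 — is 2026-10-27.
The defendant's absence from the jurisdiction from 2021-05-30 to 2022-02-25 tolled the period for 271 days, extending the deadline to 2027-07-25.
The other events in the timeline have no effect on the limitation period under the stated rules.
Filing on 2027-10-29 missed the 2027-07-25 deadline — the action is time-barred.

TIME-BARRED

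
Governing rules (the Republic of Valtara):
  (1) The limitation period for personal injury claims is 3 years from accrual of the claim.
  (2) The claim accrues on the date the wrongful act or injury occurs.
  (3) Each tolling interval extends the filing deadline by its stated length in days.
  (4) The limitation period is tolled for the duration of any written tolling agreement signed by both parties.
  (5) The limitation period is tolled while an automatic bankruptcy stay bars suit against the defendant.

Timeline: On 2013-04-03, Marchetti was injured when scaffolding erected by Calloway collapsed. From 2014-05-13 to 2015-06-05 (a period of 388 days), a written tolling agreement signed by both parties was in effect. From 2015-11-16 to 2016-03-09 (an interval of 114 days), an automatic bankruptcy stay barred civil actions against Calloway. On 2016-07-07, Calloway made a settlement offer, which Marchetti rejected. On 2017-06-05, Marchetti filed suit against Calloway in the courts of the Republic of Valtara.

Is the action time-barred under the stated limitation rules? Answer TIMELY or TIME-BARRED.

TIMELY

The limitation period began to run on 2013-04-03.
Adding the 3 years base period to 2013-04-03 gives a deadline of 2016-04-03, before any tolling.
The period was tolled for 388 days by the written tolling agreement (2014-05-13 to 2015-06-05), pushing the deadline to 2017-04-26.
Because the automatic bankruptcy stay ran from 2015-11-16 to 2016-03-09, the deadline is extended by 114 days to 2017-08-18.
None of the other events listed affects the running of the period under the stated rules.
Marchetti filed on 2017-06-05, before the 2017-08-18 deadline, so the action is timely.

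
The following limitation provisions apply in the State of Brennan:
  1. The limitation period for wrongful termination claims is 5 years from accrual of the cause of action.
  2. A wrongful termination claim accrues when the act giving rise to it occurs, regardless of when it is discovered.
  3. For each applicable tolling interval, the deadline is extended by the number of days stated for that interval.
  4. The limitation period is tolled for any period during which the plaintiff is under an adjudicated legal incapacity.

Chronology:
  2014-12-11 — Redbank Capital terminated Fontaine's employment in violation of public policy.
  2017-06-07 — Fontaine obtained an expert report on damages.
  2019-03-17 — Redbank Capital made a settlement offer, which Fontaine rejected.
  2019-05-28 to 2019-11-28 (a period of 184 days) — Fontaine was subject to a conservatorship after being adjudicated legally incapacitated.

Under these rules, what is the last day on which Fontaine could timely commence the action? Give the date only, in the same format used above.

2020-06-12

The cause of action accrued on 2014-12-11, the date of the act.
5 years from 2014-12-11 is 2019-12-11.
The plaintiff's legal incapacity from 2019-05-28 to 2019-11-28 tolled the period for 184 days, extending the deadline to 2020-06-12.
None of the other events listed affects the running of the period under the stated rules.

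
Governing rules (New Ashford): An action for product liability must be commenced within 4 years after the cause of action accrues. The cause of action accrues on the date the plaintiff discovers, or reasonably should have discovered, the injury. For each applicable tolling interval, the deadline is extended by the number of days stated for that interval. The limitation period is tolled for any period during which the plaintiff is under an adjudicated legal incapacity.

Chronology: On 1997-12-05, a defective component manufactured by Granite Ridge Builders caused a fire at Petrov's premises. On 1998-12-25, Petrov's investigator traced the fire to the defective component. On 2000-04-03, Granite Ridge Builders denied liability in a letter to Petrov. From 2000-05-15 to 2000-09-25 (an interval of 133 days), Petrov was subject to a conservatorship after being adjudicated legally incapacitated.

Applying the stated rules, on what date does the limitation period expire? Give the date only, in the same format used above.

2003-05-07

The claim did not accrue until Petrov discovered the injury on 1998-12-25; the 1997-12-05 act date does not start the clock under the stated rule.
The untolled deadline — 4 years after 1998-12-25 — is 2002-12-25.
Because the plaintiff's legal incapacity ran from 2000-05-15 to 2000-09-25, the deadline is extended by 133 days to 2003-05-07.
None of the other events listed affects the running of the period under the stated rules.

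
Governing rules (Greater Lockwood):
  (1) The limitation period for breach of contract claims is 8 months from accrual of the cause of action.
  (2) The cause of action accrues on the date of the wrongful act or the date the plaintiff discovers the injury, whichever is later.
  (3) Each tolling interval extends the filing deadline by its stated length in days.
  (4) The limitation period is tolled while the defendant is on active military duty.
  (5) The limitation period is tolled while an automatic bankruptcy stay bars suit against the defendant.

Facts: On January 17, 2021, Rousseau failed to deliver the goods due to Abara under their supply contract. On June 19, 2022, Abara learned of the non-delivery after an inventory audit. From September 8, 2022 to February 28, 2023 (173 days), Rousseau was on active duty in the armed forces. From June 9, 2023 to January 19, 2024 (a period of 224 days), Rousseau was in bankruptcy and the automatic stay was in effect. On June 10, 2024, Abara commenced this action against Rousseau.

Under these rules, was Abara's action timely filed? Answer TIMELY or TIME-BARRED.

TIME-BARRED

Taking the later of the act (January 17, 2021) and discovery (June 19, 2022), the claim accrued on June 19, 2022.
The untolled deadline — 8 months after June 19, 2022 — is February 19, 2023.
The period was tolled for 173 days by the defendant's active military service (September 8, 2022 to February 28, 2023), pushing the deadline to August 11, 2023.
The period was tolled for 224 days by the automatic bankruptcy stay (June 9, 2023 to January 19, 2024), pushing the deadline to March 22, 2024.
Abara filed on June 10, 2024, after the March 22, 2024 deadline, so the action is time-barred.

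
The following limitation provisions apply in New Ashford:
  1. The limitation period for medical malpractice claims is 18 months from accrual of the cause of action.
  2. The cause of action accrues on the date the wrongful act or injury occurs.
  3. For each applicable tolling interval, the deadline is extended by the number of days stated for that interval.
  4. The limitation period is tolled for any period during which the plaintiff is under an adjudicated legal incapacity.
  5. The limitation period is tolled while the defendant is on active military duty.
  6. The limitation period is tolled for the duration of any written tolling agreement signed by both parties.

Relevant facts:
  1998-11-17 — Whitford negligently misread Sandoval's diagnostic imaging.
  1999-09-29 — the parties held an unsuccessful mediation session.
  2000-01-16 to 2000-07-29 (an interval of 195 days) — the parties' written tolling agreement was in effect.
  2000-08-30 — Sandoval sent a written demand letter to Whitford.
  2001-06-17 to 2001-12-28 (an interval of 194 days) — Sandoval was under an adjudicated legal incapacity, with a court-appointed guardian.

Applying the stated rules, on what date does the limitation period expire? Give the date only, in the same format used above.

The limitation period began to run on 1998-11-17.
18 months from 1998-11-17 is 2000-05-17.
The written tolling agreement from 2000-01-16 to 2000-07-29 tolled the period for 195 days, extending the deadline to 2000-11-28.
By the time the plaintiff's legal incapacity began on 2001-06-17, the limitation period had already expired on 2000-11-28; that interval cannot revive it.
The other events in the timeline have no effect on the limitation period under the stated rules.

2000-11-28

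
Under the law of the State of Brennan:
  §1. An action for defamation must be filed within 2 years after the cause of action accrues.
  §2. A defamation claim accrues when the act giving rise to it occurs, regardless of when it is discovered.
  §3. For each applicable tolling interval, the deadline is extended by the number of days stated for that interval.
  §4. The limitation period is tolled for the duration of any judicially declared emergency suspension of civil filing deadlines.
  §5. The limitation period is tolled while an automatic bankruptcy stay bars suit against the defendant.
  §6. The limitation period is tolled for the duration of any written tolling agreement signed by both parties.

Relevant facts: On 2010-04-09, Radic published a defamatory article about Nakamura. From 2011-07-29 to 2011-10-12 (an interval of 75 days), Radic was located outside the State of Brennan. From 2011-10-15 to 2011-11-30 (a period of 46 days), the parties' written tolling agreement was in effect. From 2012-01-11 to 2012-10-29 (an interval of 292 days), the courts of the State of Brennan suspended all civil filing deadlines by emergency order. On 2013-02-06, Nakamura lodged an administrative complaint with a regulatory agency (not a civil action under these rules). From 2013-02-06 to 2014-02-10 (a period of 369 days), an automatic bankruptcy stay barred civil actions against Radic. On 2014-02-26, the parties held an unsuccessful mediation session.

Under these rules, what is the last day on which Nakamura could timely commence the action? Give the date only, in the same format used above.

2014-03-17

The claim accrued on 2010-04-09, when the wrongful act occurred.
2 years from 2010-04-09 is 2012-04-09.
The written tolling agreement from 2011-10-15 to 2011-11-30 tolled the period for 46 days, extending the deadline to 2012-05-25.
The emergency suspension of filing deadlines from 2012-01-11 to 2012-10-29 tolled the period for 292 days, extending the deadline to 2013-03-13.
The automatic bankruptcy stay from 2013-02-06 to 2014-02-10 tolled the period for 369 days, extending the deadline to 2014-03-17.
The defendant's absence from the jurisdiction from 2011-07-29 to 2011-10-12 does not toll the period, because no stated rule makes the defendant's absence a tolling event.
The other events in the timeline have no effect on the limitation period under the stated rules.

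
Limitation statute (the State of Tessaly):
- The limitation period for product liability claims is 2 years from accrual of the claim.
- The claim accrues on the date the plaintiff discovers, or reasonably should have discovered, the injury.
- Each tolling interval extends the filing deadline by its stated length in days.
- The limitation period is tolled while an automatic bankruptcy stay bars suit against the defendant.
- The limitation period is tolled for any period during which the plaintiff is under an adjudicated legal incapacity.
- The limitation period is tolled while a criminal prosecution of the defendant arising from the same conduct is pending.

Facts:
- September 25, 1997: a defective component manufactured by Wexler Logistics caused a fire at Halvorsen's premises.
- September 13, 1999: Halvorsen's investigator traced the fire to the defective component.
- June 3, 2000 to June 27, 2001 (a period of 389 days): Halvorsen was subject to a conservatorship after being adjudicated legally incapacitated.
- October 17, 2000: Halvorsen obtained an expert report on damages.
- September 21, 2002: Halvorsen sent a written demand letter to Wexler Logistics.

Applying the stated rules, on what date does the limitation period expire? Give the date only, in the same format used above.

The claim did not accrue until Halvorsen discovered the injury on September 13, 1999; the September 25, 1997 act date does not start the clock under the stated rule.
Adding the 2 years base period to September 13, 1999 gives a deadline of September 13, 2001, before any tolling.
Because the plaintiff's legal incapacity ran from June 3, 2000 to June 27, 2001, the deadline is extended by 389 days to October 7, 2002.
Nothing else in the chronology tolls or restarts the period.

October 7, 2002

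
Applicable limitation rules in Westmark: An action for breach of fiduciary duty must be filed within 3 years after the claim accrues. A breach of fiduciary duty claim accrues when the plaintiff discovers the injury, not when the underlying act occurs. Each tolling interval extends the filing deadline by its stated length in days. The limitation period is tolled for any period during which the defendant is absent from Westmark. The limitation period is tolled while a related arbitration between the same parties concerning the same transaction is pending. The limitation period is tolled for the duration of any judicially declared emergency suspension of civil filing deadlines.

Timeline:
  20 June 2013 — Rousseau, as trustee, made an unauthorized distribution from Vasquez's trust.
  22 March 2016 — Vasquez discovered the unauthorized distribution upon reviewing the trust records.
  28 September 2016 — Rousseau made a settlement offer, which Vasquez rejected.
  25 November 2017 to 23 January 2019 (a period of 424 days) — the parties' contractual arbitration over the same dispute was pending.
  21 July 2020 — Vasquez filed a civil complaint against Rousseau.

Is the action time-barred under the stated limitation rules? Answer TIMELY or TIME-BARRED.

TIME-BARRED

The claim did not accrue until Vasquez discovered the injury on 22 March 2016; the 20 June 2013 act date does not start the clock under the stated rule.
3 years from 22 March 2016 is 22 March 2019.
The period was tolled for 424 days by the pending related arbitration (25 November 2017 to 23 January 2019), pushing the deadline to 19 May 2020.
Nothing else in the chronology tolls or restarts the period.
Vasquez filed on 21 July 2020, after the 19 May 2020 deadline, so the action is time-barred.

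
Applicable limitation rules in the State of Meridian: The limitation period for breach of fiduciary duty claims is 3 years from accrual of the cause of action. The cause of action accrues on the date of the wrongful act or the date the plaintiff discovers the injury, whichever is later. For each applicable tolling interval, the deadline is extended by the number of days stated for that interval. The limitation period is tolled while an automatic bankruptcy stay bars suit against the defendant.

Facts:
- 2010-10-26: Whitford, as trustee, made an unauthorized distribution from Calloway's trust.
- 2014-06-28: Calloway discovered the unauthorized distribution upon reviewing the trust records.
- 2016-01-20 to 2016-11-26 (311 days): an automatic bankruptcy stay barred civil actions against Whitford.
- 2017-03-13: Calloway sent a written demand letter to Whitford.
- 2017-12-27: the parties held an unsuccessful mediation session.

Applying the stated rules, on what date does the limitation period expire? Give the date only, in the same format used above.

2018-05-05

Because discovery on 2014-06-28 post-dates the 2010-10-26 act, accrual under the later-of rule falls on 2014-06-28.
Adding the 3 years base period to 2014-06-28 gives a deadline of 2017-06-28, before any tolling.
The period was tolled for 311 days by the automatic bankruptcy stay (2016-01-20 to 2016-11-26), pushing the deadline to 2018-05-05.
Nothing else in the chronology tolls or restarts the period.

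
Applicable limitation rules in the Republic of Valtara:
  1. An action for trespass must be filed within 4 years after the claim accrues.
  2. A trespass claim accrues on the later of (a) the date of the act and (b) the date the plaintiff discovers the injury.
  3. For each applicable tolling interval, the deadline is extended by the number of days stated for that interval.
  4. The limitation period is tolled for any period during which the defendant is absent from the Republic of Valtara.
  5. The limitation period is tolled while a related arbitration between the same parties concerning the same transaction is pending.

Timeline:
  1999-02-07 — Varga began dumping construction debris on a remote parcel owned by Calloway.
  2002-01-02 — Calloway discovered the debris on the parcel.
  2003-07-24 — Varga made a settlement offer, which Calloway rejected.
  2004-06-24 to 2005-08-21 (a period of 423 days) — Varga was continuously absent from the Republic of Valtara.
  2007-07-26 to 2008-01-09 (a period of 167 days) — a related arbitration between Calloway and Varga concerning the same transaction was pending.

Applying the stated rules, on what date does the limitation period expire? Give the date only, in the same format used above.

Because discovery on 2002-01-02 post-dates the 1999-02-07 act, accrual under the later-of rule falls on 2002-01-02.
4 years from 2002-01-02 is 2006-01-02.
The defendant's absence from the jurisdiction from 2004-06-24 to 2005-08-21 tolled the period for 423 days, extending the deadline to 2007-03-01.
By the time the pending related arbitration began on 2007-07-26, the limitation period had already expired on 2007-03-01; that interval cannot revive it.
Nothing else in the chronology tolls or restarts the period.

2007-03-01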